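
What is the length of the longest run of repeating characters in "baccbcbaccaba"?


Input: "baccbcbaccaba"
Scanning for longest run:
  Position 1 ('a'): new char, reset run to 1
  Position 2 ('c'): new char, reset run to 1
  Position 3 ('c'): continues run of 'c', length=2
  Position 4 ('b'): new char, reset run to 1
  Position 5 ('c'): new char, reset run to 1
  Position 6 ('b'): new char, reset run to 1
  Position 7 ('a'): new char, reset run to 1
  Position 8 ('c'): new char, reset run to 1
  Position 9 ('c'): continues run of 'c', length=2
  Position 10 ('a'): new char, reset run to 1
  Position 11 ('b'): new char, reset run to 1
  Position 12 ('a'): new char, reset run to 1
Longest run: 'c' with length 2

2


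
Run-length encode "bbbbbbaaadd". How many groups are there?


Input: bbbbbbaaadd
Scanning for consecutive runs:
  Group 1: 'b' x 6 (positions 0-5)
  Group 2: 'a' x 3 (positions 6-8)
  Group 3: 'd' x 2 (positions 9-10)
Total groups: 3

3


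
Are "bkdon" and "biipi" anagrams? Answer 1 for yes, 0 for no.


Strings: "bkdon", "biipi"
Sorted first:  bdkno
Sorted second: biiip
Differ at position 1: 'd' vs 'i' => not anagrams

0


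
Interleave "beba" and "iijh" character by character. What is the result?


Interleaving "beba" and "iijh":
  Position 0: 'b' from first, 'i' from second => "bi"
  Position 1: 'e' from first, 'i' from second => "ei"
  Position 2: 'b' from first, 'j' from second => "bj"
  Position 3: 'a' from first, 'h' from second => "ah"
Result: bieibjah

bieibjah


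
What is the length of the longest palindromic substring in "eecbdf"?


Input: "eecbdf"
Checking substrings for palindromes:
  [0:2] "ee" (len 2) => palindrome
Longest palindromic substring: "ee" with length 2

2


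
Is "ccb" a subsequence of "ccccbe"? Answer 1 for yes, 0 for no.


Check if "ccb" is a subsequence of "ccccbe"
Greedy scan:
  Position 0 ('c'): matches sub[0] = 'c'
  Position 1 ('c'): matches sub[1] = 'c'
  Position 2 ('c'): no match needed
  Position 3 ('c'): no match needed
  Position 4 ('b'): matches sub[2] = 'b'
  Position 5 ('e'): no match needed
All 3 characters matched => is a subsequence

1


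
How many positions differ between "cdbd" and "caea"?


Comparing "cdbd" and "caea" position by position:
  Position 0: 'c' vs 'c' => same
  Position 1: 'd' vs 'a' => DIFFER
  Position 2: 'b' vs 'e' => DIFFER
  Position 3: 'd' vs 'a' => DIFFER
Positions that differ: 3

3


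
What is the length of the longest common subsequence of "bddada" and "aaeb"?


LCS of "bddada" and "aaeb"
DP table:
           a    a    e    b
      0    0    0    0    0
  b   0    0    0    0    1
  d   0    0    0    0    1
  d   0    0    0    0    1
  a   0    1    1    1    1
  d   0    1    1    1    1
  a   0    1    2    2    2
LCS length = dp[6][4] = 2

2


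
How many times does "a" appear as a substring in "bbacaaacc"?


Searching for "a" in "bbacaaacc"
Scanning each position:
  Position 0: "b" => no
  Position 1: "b" => no
  Position 2: "a" => MATCH
  Position 3: "c" => no
  Position 4: "a" => MATCH
  Position 5: "a" => MATCH
  Position 6: "a" => MATCH
  Position 7: "c" => no
  Position 8: "c" => no
Total occurrences: 4

4


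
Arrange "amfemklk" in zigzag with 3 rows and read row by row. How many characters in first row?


Zigzag "amfemklk" into 3 rows:
Placing characters:
  'a' => row 0
  'm' => row 1
  'f' => row 2
  'e' => row 1
  'm' => row 0
  'k' => row 1
  'l' => row 2
  'k' => row 1
Rows:
  Row 0: "am"
  Row 1: "mekk"
  Row 2: "fl"
First row length: 2

2


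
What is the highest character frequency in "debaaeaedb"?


Input: debaaeaedb
Character counts:
  'a': 3
  'b': 2
  'd': 2
  'e': 3
Maximum frequency: 3

3


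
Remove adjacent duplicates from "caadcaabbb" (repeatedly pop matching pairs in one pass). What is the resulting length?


Input: caadcaabbb
Stack-based adjacent duplicate removal:
  Read 'c': push. Stack: c
  Read 'a': push. Stack: ca
  Read 'a': matches stack top 'a' => pop. Stack: c
  Read 'd': push. Stack: cd
  Read 'c': push. Stack: cdc
  Read 'a': push. Stack: cdca
  Read 'a': matches stack top 'a' => pop. Stack: cdc
  Read 'b': push. Stack: cdcb
  Read 'b': matches stack top 'b' => pop. Stack: cdc
  Read 'b': push. Stack: cdcb
Final stack: "cdcb" (length 4)

4


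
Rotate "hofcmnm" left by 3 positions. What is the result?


Input: "hofcmnm", rotate left by 3
First 3 characters: "hof"
Remaining characters: "cmnm"
Concatenate remaining + first: "cmnm" + "hof" = "cmnmhof"

cmnmhof


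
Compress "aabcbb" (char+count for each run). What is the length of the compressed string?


Input: aabcbb
Runs:
  'a' x 2 => "a2"
  'b' x 1 => "b1"
  'c' x 1 => "c1"
  'b' x 2 => "b2"
Compressed: "a2b1c1b2"
Compressed length: 8

8


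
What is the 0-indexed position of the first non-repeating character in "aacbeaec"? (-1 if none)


Input: aacbeaec
Character frequencies:
  'a': 3
  'b': 1
  'c': 2
  'e': 2
Scanning left to right for freq == 1:
  Position 0 ('a'): freq=3, skip
  Position 1 ('a'): freq=3, skip
  Position 2 ('c'): freq=2, skip
  Position 3 ('b'): unique! => answer = 3

3


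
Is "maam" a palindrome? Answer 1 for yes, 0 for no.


Input: maam
Reversed: maam
  Compare pos 0 ('m') with pos 3 ('m'): match
  Compare pos 1 ('a') with pos 2 ('a'): match
Result: palindrome

1


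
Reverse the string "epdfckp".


Input: epdfckp
Reading characters right to left:
  Position 6: 'p'
  Position 5: 'k'
  Position 4: 'c'
  Position 3: 'f'
  Position 2: 'd'
  Position 1: 'p'
  Position 0: 'e'
Reversed: pkcfdpe

pkcfdpe


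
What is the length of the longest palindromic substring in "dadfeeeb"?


Input: "dadfeeeb"
Checking substrings for palindromes:
  [0:3] "dad" (len 3) => palindrome
  [4:7] "eee" (len 3) => palindrome
  [4:6] "ee" (len 2) => palindrome
  [5:7] "ee" (len 2) => palindrome
Longest palindromic substring: "dad" with length 3

3


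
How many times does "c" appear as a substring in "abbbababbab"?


Searching for "c" in "abbbababbab"
Scanning each position:
  Position 0: "a" => no
  Position 1: "b" => no
  Position 2: "b" => no
  Position 3: "b" => no
  Position 4: "a" => no
  Position 5: "b" => no
  Position 6: "a" => no
  Position 7: "b" => no
  Position 8: "b" => no
  Position 9: "a" => no
  Position 10: "b" => no
Total occurrences: 0

0


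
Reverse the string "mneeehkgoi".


Input: mneeehkgoi
Reading characters right to left:
  Position 9: 'i'
  Position 8: 'o'
  Position 7: 'g'
  Position 6: 'k'
  Position 5: 'h'
  Position 4: 'e'
  Position 3: 'e'
  Position 2: 'e'
  Position 1: 'n'
  Position 0: 'm'
Reversed: iogkheeenm

iogkheeenm


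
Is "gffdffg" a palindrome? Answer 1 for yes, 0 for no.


Input: gffdffg
Reversed: gffdffg
  Compare pos 0 ('g') with pos 6 ('g'): match
  Compare pos 1 ('f') with pos 5 ('f'): match
  Compare pos 2 ('f') with pos 4 ('f'): match
Result: palindrome

1


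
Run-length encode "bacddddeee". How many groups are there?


Input: bacddddeee
Scanning for consecutive runs:
  Group 1: 'b' x 1 (positions 0-0)
  Group 2: 'a' x 1 (positions 1-1)
  Group 3: 'c' x 1 (positions 2-2)
  Group 4: 'd' x 4 (positions 3-6)
  Group 5: 'e' x 3 (positions 7-9)
Total groups: 5

5


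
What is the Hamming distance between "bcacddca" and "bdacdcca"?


Comparing "bcacddca" and "bdacdcca" position by position:
  Position 0: 'b' vs 'b' => same
  Position 1: 'c' vs 'd' => differ
  Position 2: 'a' vs 'a' => same
  Position 3: 'c' vs 'c' => same
  Position 4: 'd' vs 'd' => same
  Position 5: 'd' vs 'c' => differ
  Position 6: 'c' vs 'c' => same
  Position 7: 'a' vs 'a' => same
Total differences (Hamming distance): 2

2


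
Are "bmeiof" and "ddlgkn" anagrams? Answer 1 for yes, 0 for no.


Strings: "bmeiof", "ddlgkn"
Sorted first:  befimo
Sorted second: ddgkln
Differ at position 0: 'b' vs 'd' => not anagrams

0


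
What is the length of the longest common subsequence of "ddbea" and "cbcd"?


LCS of "ddbea" and "cbcd"
DP table:
           c    b    c    d
      0    0    0    0    0
  d   0    0    0    0    1
  d   0    0    0    0    1
  b   0    0    1    1    1
  e   0    0    1    1    1
  a   0    0    1    1    1
LCS length = dp[5][4] = 1

1


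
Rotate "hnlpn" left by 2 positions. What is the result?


Input: "hnlpn", rotate left by 2
First 2 characters: "hn"
Remaining characters: "lpn"
Concatenate remaining + first: "lpn" + "hn" = "lpnhn"

lpnhn


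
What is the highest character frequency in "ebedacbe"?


Input: ebedacbe
Character counts:
  'a': 1
  'b': 2
  'c': 1
  'd': 1
  'e': 3
Maximum frequency: 3

3


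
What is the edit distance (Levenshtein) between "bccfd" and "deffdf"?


Computing edit distance: "bccfd" -> "deffdf"
DP table:
           d    e    f    f    d    f
      0    1    2    3    4    5    6
  b   1    1    2    3    4    5    6
  c   2    2    2    3    4    5    6
  c   3    3    3    3    4    5    6
  f   4    4    4    3    3    4    5
  d   5    4    5    4    4    3    4
Edit distance = dp[5][6] = 4

4


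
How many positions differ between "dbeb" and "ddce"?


Comparing "dbeb" and "ddce" position by position:
  Position 0: 'd' vs 'd' => same
  Position 1: 'b' vs 'd' => DIFFER
  Position 2: 'e' vs 'c' => DIFFER
  Position 3: 'b' vs 'e' => DIFFER
Positions that differ: 3

3


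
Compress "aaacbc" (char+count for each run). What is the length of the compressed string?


Input: aaacbc
Runs:
  'a' x 3 => "a3"
  'c' x 1 => "c1"
  'b' x 1 => "b1"
  'c' x 1 => "c1"
Compressed: "a3c1b1c1"
Compressed length: 8

8


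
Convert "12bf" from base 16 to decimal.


Input: "12bf" in base 16
Positional expansion:
  Digit '1' (value 1) x 16^3 = 4096
  Digit '2' (value 2) x 16^2 = 512
  Digit 'b' (value 11) x 16^1 = 176
  Digit 'f' (value 15) x 16^0 = 15
Sum = 4799

4799


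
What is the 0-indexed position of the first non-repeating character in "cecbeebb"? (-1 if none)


Input: cecbeebb
Character frequencies:
  'b': 3
  'c': 2
  'e': 3
Scanning left to right for freq == 1:
  Position 0 ('c'): freq=2, skip
  Position 1 ('e'): freq=3, skip
  Position 2 ('c'): freq=2, skip
  Position 3 ('b'): freq=3, skip
  Position 4 ('e'): freq=3, skip
  Position 5 ('e'): freq=3, skip
  Position 6 ('b'): freq=3, skip
  Position 7 ('b'): freq=3, skip
  No unique character found => answer = -1

-1


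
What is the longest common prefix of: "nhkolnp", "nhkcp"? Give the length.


Words: nhkolnp, nhkcp
  Position 0: all 'n' => match
  Position 1: all 'h' => match
  Position 2: all 'k' => match
  Position 3: ('o', 'c') => mismatch, stop
LCP = "nhk" (length 3)

3


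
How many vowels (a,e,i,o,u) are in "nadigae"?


Input: nadigae
Checking each character:
  'n' at position 0: consonant
  'a' at position 1: vowel (running total: 1)
  'd' at position 2: consonant
  'i' at position 3: vowel (running total: 2)
  'g' at position 4: consonant
  'a' at position 5: vowel (running total: 3)
  'e' at position 6: vowel (running total: 4)
Total vowels: 4

4


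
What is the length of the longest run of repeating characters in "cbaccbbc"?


Input: "cbaccbbc"
Scanning for longest run:
  Position 1 ('b'): new char, reset run to 1
  Position 2 ('a'): new char, reset run to 1
  Position 3 ('c'): new char, reset run to 1
  Position 4 ('c'): continues run of 'c', length=2
  Position 5 ('b'): new char, reset run to 1
  Position 6 ('b'): continues run of 'b', length=2
  Position 7 ('c'): new char, reset run to 1
Longest run: 'c' with length 2

2


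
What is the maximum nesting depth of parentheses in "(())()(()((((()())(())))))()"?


Input: "(())()(()((((()())(())))))()"
Tracking depth:
  Position 0 '(': depth becomes 1
  Position 1 '(': depth becomes 2
  Position 2 ')': depth becomes 1
  Position 3 ')': depth becomes 0
  Position 4 '(': depth becomes 1
  Position 5 ')': depth becomes 0
  Position 6 '(': depth becomes 1
  Position 7 '(': depth becomes 2
  Position 8 ')': depth becomes 1
  Position 9 '(': depth becomes 2
  Position 10 '(': depth becomes 3
  Position 11 '(': depth becomes 4
  Position 12 '(': depth becomes 5
  Position 13 '(': depth becomes 6
  Position 14 ')': depth becomes 5
  Position 15 '(': depth becomes 6
  Position 16 ')': depth becomes 5
  Position 17 ')': depth becomes 4
  Position 18 '(': depth becomes 5
  Position 19 '(': depth becomes 6
  Position 20 ')': depth becomes 5
  Position 21 ')': depth becomes 4
  Position 22 ')': depth becomes 3
  Position 23 ')': depth becomes 2
  Position 24 ')': depth becomes 1
  Position 25 ')': depth becomes 0
  Position 26 '(': depth becomes 1
  Position 27 ')': depth becomes 0
Maximum depth reached: 6

6


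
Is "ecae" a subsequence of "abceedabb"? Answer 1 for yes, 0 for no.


Check if "ecae" is a subsequence of "abceedabb"
Greedy scan:
  Position 0 ('a'): no match needed
  Position 1 ('b'): no match needed
  Position 2 ('c'): no match needed
  Position 3 ('e'): matches sub[0] = 'e'
  Position 4 ('e'): no match needed
  Position 5 ('d'): no match needed
  Position 6 ('a'): no match needed
  Position 7 ('b'): no match needed
  Position 8 ('b'): no match needed
Only matched 1/4 characters => not a subsequence

0


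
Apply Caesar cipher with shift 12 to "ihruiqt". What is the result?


Caesar cipher: shift "ihruiqt" by 12
  'i' (pos 8) + 12 = pos 20 = 'u'
  'h' (pos 7) + 12 = pos 19 = 't'
  'r' (pos 17) + 12 = pos 3 = 'd'
  'u' (pos 20) + 12 = pos 6 = 'g'
  'i' (pos 8) + 12 = pos 20 = 'u'
  'q' (pos 16) + 12 = pos 2 = 'c'
  't' (pos 19) + 12 = pos 5 = 'f'
Result: utdgucf

utdgucf


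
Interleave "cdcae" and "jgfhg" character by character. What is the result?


Interleaving "cdcae" and "jgfhg":
  Position 0: 'c' from first, 'j' from second => "cj"
  Position 1: 'd' from first, 'g' from second => "dg"
  Position 2: 'c' from first, 'f' from second => "cf"
  Position 3: 'a' from first, 'h' from second => "ah"
  Position 4: 'e' from first, 'g' from second => "eg"
Result: cjdgcfaheg

cjdgcfaheg


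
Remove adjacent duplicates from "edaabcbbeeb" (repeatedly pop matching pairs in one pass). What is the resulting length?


Input: edaabcbbeeb
Stack-based adjacent duplicate removal:
  Read 'e': push. Stack: e
  Read 'd': push. Stack: ed
  Read 'a': push. Stack: eda
  Read 'a': matches stack top 'a' => pop. Stack: ed
  Read 'b': push. Stack: edb
  Read 'c': push. Stack: edbc
  Read 'b': push. Stack: edbcb
  Read 'b': matches stack top 'b' => pop. Stack: edbc
  Read 'e': push. Stack: edbce
  Read 'e': matches stack top 'e' => pop. Stack: edbc
  Read 'b': push. Stack: edbcb
Final stack: "edbcb" (length 5)

5


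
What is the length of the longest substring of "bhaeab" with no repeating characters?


Input: "bhaeab"
Sliding window (track last position of each char):
  Position 0 ('b'): window [0,0] length 1 -- new best
  Position 1 ('h'): window [0,1] length 2 -- new best
  Position 2 ('a'): window [0,2] length 3 -- new best
  Position 3 ('e'): window [0,3] length 4 -- new best
  Position 4 ('a'): repeat (last at 2), move window start to 3
  Position 4 ('a'): window [3,4] length 2
  Position 5 ('b'): window [3,5] length 3
Longest substring with no repeats: "bhae" with length 4

4


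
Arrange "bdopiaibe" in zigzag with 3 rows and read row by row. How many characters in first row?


Zigzag "bdopiaibe" into 3 rows:
Placing characters:
  'b' => row 0
  'd' => row 1
  'o' => row 2
  'p' => row 1
  'i' => row 0
  'a' => row 1
  'i' => row 2
  'b' => row 1
  'e' => row 0
Rows:
  Row 0: "bie"
  Row 1: "dpab"
  Row 2: "oi"
First row length: 3

3


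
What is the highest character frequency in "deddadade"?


Input: deddadade
Character counts:
  'a': 2
  'd': 5
  'e': 2
Maximum frequency: 5

5


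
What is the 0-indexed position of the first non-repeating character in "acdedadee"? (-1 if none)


Input: acdedadee
Character frequencies:
  'a': 2
  'c': 1
  'd': 3
  'e': 3
Scanning left to right for freq == 1:
  Position 0 ('a'): freq=2, skip
  Position 1 ('c'): unique! => answer = 1

1


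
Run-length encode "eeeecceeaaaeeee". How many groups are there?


Input: eeeecceeaaaeeee
Scanning for consecutive runs:
  Group 1: 'e' x 4 (positions 0-3)
  Group 2: 'c' x 2 (positions 4-5)
  Group 3: 'e' x 2 (positions 6-7)
  Group 4: 'a' x 3 (positions 8-10)
  Group 5: 'e' x 4 (positions 11-14)
Total groups: 5

5


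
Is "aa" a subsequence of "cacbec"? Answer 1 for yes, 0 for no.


Check if "aa" is a subsequence of "cacbec"
Greedy scan:
  Position 0 ('c'): no match needed
  Position 1 ('a'): matches sub[0] = 'a'
  Position 2 ('c'): no match needed
  Position 3 ('b'): no match needed
  Position 4 ('e'): no match needed
  Position 5 ('c'): no match needed
Only matched 1/2 characters => not a subsequence

0


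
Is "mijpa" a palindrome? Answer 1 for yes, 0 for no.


Input: mijpa
Reversed: apjim
  Compare pos 0 ('m') with pos 4 ('a'): MISMATCH
  Compare pos 1 ('i') with pos 3 ('p'): MISMATCH
Result: not a palindrome

0


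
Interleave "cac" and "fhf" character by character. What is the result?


Interleaving "cac" and "fhf":
  Position 0: 'c' from first, 'f' from second => "cf"
  Position 1: 'a' from first, 'h' from second => "ah"
  Position 2: 'c' from first, 'f' from second => "cf"
Result: cfahcf

cfahcf


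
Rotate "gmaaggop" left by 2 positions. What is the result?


Input: "gmaaggop", rotate left by 2
First 2 characters: "gm"
Remaining characters: "aaggop"
Concatenate remaining + first: "aaggop" + "gm" = "aaggopgm"

aaggopgm


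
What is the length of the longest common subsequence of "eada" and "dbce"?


LCS of "eada" and "dbce"
DP table:
           d    b    c    e
      0    0    0    0    0
  e   0    0    0    0    1
  a   0    0    0    0    1
  d   0    1    1    1    1
  a   0    1    1    1    1
LCS length = dp[4][4] = 1

1


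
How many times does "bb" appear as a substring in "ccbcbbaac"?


Searching for "bb" in "ccbcbbaac"
Scanning each position:
  Position 0: "cc" => no
  Position 1: "cb" => no
  Position 2: "bc" => no
  Position 3: "cb" => no
  Position 4: "bb" => MATCH
  Position 5: "ba" => no
  Position 6: "aa" => no
  Position 7: "ac" => no
Total occurrences: 1

1


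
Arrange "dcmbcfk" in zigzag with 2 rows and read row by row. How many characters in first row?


Zigzag "dcmbcfk" into 2 rows:
Placing characters:
  'd' => row 0
  'c' => row 1
  'm' => row 0
  'b' => row 1
  'c' => row 0
  'f' => row 1
  'k' => row 0
Rows:
  Row 0: "dmck"
  Row 1: "cbf"
First row length: 4

4


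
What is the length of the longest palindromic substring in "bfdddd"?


Input: "bfdddd"
Checking substrings for palindromes:
  [2:6] "dddd" (len 4) => palindrome
  [2:5] "ddd" (len 3) => palindrome
  [3:6] "ddd" (len 3) => palindrome
  [2:4] "dd" (len 2) => palindrome
  [3:5] "dd" (len 2) => palindrome
  [4:6] "dd" (len 2) => palindrome
Longest palindromic substring: "dddd" with length 4

4


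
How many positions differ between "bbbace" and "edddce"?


Comparing "bbbace" and "edddce" position by position:
  Position 0: 'b' vs 'e' => DIFFER
  Position 1: 'b' vs 'd' => DIFFER
  Position 2: 'b' vs 'd' => DIFFER
  Position 3: 'a' vs 'd' => DIFFER
  Position 4: 'c' vs 'c' => same
  Position 5: 'e' vs 'e' => same
Positions that differ: 4

4


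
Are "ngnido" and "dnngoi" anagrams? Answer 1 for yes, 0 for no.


Strings: "ngnido", "dnngoi"
Sorted first:  dginno
Sorted second: dginno
Sorted forms match => anagrams

1


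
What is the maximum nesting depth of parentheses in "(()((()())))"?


Input: "(()((()())))"
Tracking depth:
  Position 0 '(': depth becomes 1
  Position 1 '(': depth becomes 2
  Position 2 ')': depth becomes 1
  Position 3 '(': depth becomes 2
  Position 4 '(': depth becomes 3
  Position 5 '(': depth becomes 4
  Position 6 ')': depth becomes 3
  Position 7 '(': depth becomes 4
  Position 8 ')': depth becomes 3
  Position 9 ')': depth becomes 2
  Position 10 ')': depth becomes 1
  Position 11 ')': depth becomes 0
Maximum depth reached: 4

4


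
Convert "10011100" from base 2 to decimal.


Input: "10011100" in base 2
Positional expansion:
  Digit '1' (value 1) x 2^7 = 128
  Digit '0' (value 0) x 2^6 = 0
  Digit '0' (value 0) x 2^5 = 0
  Digit '1' (value 1) x 2^4 = 16
  Digit '1' (value 1) x 2^3 = 8
  Digit '1' (value 1) x 2^2 = 4
  Digit '0' (value 0) x 2^1 = 0
  Digit '0' (value 0) x 2^0 = 0
Sum = 156

156


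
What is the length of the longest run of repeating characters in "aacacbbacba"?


Input: "aacacbbacba"
Scanning for longest run:
  Position 1 ('a'): continues run of 'a', length=2
  Position 2 ('c'): new char, reset run to 1
  Position 3 ('a'): new char, reset run to 1
  Position 4 ('c'): new char, reset run to 1
  Position 5 ('b'): new char, reset run to 1
  Position 6 ('b'): continues run of 'b', length=2
  Position 7 ('a'): new char, reset run to 1
  Position 8 ('c'): new char, reset run to 1
  Position 9 ('b'): new char, reset run to 1
  Position 10 ('a'): new char, reset run to 1
Longest run: 'a' with length 2

2


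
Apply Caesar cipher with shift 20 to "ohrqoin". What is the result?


Caesar cipher: shift "ohrqoin" by 20
  'o' (pos 14) + 20 = pos 8 = 'i'
  'h' (pos 7) + 20 = pos 1 = 'b'
  'r' (pos 17) + 20 = pos 11 = 'l'
  'q' (pos 16) + 20 = pos 10 = 'k'
  'o' (pos 14) + 20 = pos 8 = 'i'
  'i' (pos 8) + 20 = pos 2 = 'c'
  'n' (pos 13) + 20 = pos 7 = 'h'
Result: iblkich

iblkich


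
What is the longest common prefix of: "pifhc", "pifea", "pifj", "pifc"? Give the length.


Words: pifhc, pifea, pifj, pifc
  Position 0: all 'p' => match
  Position 1: all 'i' => match
  Position 2: all 'f' => match
  Position 3: ('h', 'e', 'j', 'c') => mismatch, stop
LCP = "pif" (length 3)

3


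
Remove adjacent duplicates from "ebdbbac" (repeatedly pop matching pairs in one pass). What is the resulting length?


Input: ebdbbac
Stack-based adjacent duplicate removal:
  Read 'e': push. Stack: e
  Read 'b': push. Stack: eb
  Read 'd': push. Stack: ebd
  Read 'b': push. Stack: ebdb
  Read 'b': matches stack top 'b' => pop. Stack: ebd
  Read 'a': push. Stack: ebda
  Read 'c': push. Stack: ebdac
Final stack: "ebdac" (length 5)

5


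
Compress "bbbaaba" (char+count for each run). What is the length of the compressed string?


Input: bbbaaba
Runs:
  'b' x 3 => "b3"
  'a' x 2 => "a2"
  'b' x 1 => "b1"
  'a' x 1 => "a1"
Compressed: "b3a2b1a1"
Compressed length: 8

8


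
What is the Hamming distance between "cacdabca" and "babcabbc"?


Comparing "cacdabca" and "babcabbc" position by position:
  Position 0: 'c' vs 'b' => differ
  Position 1: 'a' vs 'a' => same
  Position 2: 'c' vs 'b' => differ
  Position 3: 'd' vs 'c' => differ
  Position 4: 'a' vs 'a' => same
  Position 5: 'b' vs 'b' => same
  Position 6: 'c' vs 'b' => differ
  Position 7: 'a' vs 'c' => differ
Total differences (Hamming distance): 5

5


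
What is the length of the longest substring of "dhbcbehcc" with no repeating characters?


Input: "dhbcbehcc"
Sliding window (track last position of each char):
  Position 0 ('d'): window [0,0] length 1 -- new best
  Position 1 ('h'): window [0,1] length 2 -- new best
  Position 2 ('b'): window [0,2] length 3 -- new best
  Position 3 ('c'): window [0,3] length 4 -- new best
  Position 4 ('b'): repeat (last at 2), move window start to 3
  Position 4 ('b'): window [3,4] length 2
  Position 5 ('e'): window [3,5] length 3
  Position 6 ('h'): window [3,6] length 4
  Position 7 ('c'): repeat (last at 3), move window start to 4
  Position 7 ('c'): window [4,7] length 4
  Position 8 ('c'): repeat (last at 7), move window start to 8
  Position 8 ('c'): window [8,8] length 1
Longest substring with no repeats: "dhbc" with length 4

4


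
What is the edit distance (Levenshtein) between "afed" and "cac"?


Computing edit distance: "afed" -> "cac"
DP table:
           c    a    c
      0    1    2    3
  a   1    1    1    2
  f   2    2    2    2
  e   3    3    3    3
  d   4    4    4    4
Edit distance = dp[4][3] = 4

4


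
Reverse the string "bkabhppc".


Input: bkabhppc
Reading characters right to left:
  Position 7: 'c'
  Position 6: 'p'
  Position 5: 'p'
  Position 4: 'h'
  Position 3: 'b'
  Position 2: 'a'
  Position 1: 'k'
  Position 0: 'b'
Reversed: cpphbakb

cpphbakb


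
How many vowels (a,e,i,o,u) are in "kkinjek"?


Input: kkinjek
Checking each character:
  'k' at position 0: consonant
  'k' at position 1: consonant
  'i' at position 2: vowel (running total: 1)
  'n' at position 3: consonant
  'j' at position 4: consonant
  'e' at position 5: vowel (running total: 2)
  'k' at position 6: consonant
Total vowels: 2

2


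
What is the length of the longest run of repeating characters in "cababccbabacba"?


Input: "cababccbabacba"
Scanning for longest run:
  Position 1 ('a'): new char, reset run to 1
  Position 2 ('b'): new char, reset run to 1
  Position 3 ('a'): new char, reset run to 1
  Position 4 ('b'): new char, reset run to 1
  Position 5 ('c'): new char, reset run to 1
  Position 6 ('c'): continues run of 'c', length=2
  Position 7 ('b'): new char, reset run to 1
  Position 8 ('a'): new char, reset run to 1
  Position 9 ('b'): new char, reset run to 1
  Position 10 ('a'): new char, reset run to 1
  Position 11 ('c'): new char, reset run to 1
  Position 12 ('b'): new char, reset run to 1
  Position 13 ('a'): new char, reset run to 1
Longest run: 'c' with length 2

2


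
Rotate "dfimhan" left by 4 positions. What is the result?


Input: "dfimhan", rotate left by 4
First 4 characters: "dfim"
Remaining characters: "han"
Concatenate remaining + first: "han" + "dfim" = "handfim"

handfim


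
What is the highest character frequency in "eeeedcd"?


Input: eeeedcd
Character counts:
  'c': 1
  'd': 2
  'e': 4
Maximum frequency: 4

4


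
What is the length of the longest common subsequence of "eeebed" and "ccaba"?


LCS of "eeebed" and "ccaba"
DP table:
           c    c    a    b    a
      0    0    0    0    0    0
  e   0    0    0    0    0    0
  e   0    0    0    0    0    0
  e   0    0    0    0    0    0
  b   0    0    0    0    1    1
  e   0    0    0    0    1    1
  d   0    0    0    0    1    1
LCS length = dp[6][5] = 1

1


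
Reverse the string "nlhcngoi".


Input: nlhcngoi
Reading characters right to left:
  Position 7: 'i'
  Position 6: 'o'
  Position 5: 'g'
  Position 4: 'n'
  Position 3: 'c'
  Position 2: 'h'
  Position 1: 'l'
  Position 0: 'n'
Reversed: iognchln

iognchln


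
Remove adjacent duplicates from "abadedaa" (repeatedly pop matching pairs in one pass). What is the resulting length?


Input: abadedaa
Stack-based adjacent duplicate removal:
  Read 'a': push. Stack: a
  Read 'b': push. Stack: ab
  Read 'a': push. Stack: aba
  Read 'd': push. Stack: abad
  Read 'e': push. Stack: abade
  Read 'd': push. Stack: abaded
  Read 'a': push. Stack: abadeda
  Read 'a': matches stack top 'a' => pop. Stack: abaded
Final stack: "abaded" (length 6)

6


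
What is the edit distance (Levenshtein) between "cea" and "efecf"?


Computing edit distance: "cea" -> "efecf"
DP table:
           e    f    e    c    f
      0    1    2    3    4    5
  c   1    1    2    3    3    4
  e   2    1    2    2    3    4
  a   3    2    2    3    3    4
Edit distance = dp[3][5] = 4

4


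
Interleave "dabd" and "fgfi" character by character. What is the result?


Interleaving "dabd" and "fgfi":
  Position 0: 'd' from first, 'f' from second => "df"
  Position 1: 'a' from first, 'g' from second => "ag"
  Position 2: 'b' from first, 'f' from second => "bf"
  Position 3: 'd' from first, 'i' from second => "di"
Result: dfagbfdi

dfagbfdi


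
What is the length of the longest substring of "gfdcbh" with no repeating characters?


Input: "gfdcbh"
Sliding window (track last position of each char):
  Position 0 ('g'): window [0,0] length 1 -- new best
  Position 1 ('f'): window [0,1] length 2 -- new best
  Position 2 ('d'): window [0,2] length 3 -- new best
  Position 3 ('c'): window [0,3] length 4 -- new best
  Position 4 ('b'): window [0,4] length 5 -- new best
  Position 5 ('h'): window [0,5] length 6 -- new best
Longest substring with no repeats: "gfdcbh" with length 6

6


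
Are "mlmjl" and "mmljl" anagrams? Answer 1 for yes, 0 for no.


Strings: "mlmjl", "mmljl"
Sorted first:  jllmm
Sorted second: jllmm
Sorted forms match => anagrams

1


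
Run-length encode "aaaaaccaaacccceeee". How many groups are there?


Input: aaaaaccaaacccceeee
Scanning for consecutive runs:
  Group 1: 'a' x 5 (positions 0-4)
  Group 2: 'c' x 2 (positions 5-6)
  Group 3: 'a' x 3 (positions 7-9)
  Group 4: 'c' x 4 (positions 10-13)
  Group 5: 'e' x 4 (positions 14-17)
Total groups: 5

5


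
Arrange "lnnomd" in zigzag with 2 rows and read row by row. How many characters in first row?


Zigzag "lnnomd" into 2 rows:
Placing characters:
  'l' => row 0
  'n' => row 1
  'n' => row 0
  'o' => row 1
  'm' => row 0
  'd' => row 1
Rows:
  Row 0: "lnm"
  Row 1: "nod"
First row length: 3

3


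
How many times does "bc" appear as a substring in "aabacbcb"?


Searching for "bc" in "aabacbcb"
Scanning each position:
  Position 0: "aa" => no
  Position 1: "ab" => no
  Position 2: "ba" => no
  Position 3: "ac" => no
  Position 4: "cb" => no
  Position 5: "bc" => MATCH
  Position 6: "cb" => no
Total occurrences: 1

1


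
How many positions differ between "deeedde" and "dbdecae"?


Comparing "deeedde" and "dbdecae" position by position:
  Position 0: 'd' vs 'd' => same
  Position 1: 'e' vs 'b' => DIFFER
  Position 2: 'e' vs 'd' => DIFFER
  Position 3: 'e' vs 'e' => same
  Position 4: 'd' vs 'c' => DIFFER
  Position 5: 'd' vs 'a' => DIFFER
  Position 6: 'e' vs 'e' => same
Positions that differ: 4

4


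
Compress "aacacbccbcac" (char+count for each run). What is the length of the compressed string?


Input: aacacbccbcac
Runs:
  'a' x 2 => "a2"
  'c' x 1 => "c1"
  'a' x 1 => "a1"
  'c' x 1 => "c1"
  'b' x 1 => "b1"
  'c' x 2 => "c2"
  'b' x 1 => "b1"
  'c' x 1 => "c1"
  'a' x 1 => "a1"
  'c' x 1 => "c1"
Compressed: "a2c1a1c1b1c2b1c1a1c1"
Compressed length: 20

20


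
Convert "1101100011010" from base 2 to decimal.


Input: "1101100011010" in base 2
Positional expansion:
  Digit '1' (value 1) x 2^12 = 4096
  Digit '1' (value 1) x 2^11 = 2048
  Digit '0' (value 0) x 2^10 = 0
  Digit '1' (value 1) x 2^9 = 512
  Digit '1' (value 1) x 2^8 = 256
  Digit '0' (value 0) x 2^7 = 0
  Digit '0' (value 0) x 2^6 = 0
  Digit '0' (value 0) x 2^5 = 0
  Digit '1' (value 1) x 2^4 = 16
  Digit '1' (value 1) x 2^3 = 8
  Digit '0' (value 0) x 2^2 = 0
  Digit '1' (value 1) x 2^1 = 2
  Digit '0' (value 0) x 2^0 = 0
Sum = 6938

6938


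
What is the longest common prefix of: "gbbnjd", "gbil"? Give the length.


Words: gbbnjd, gbil
  Position 0: all 'g' => match
  Position 1: all 'b' => match
  Position 2: ('b', 'i') => mismatch, stop
LCP = "gb" (length 2)

2


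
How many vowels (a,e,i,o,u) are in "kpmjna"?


Input: kpmjna
Checking each character:
  'k' at position 0: consonant
  'p' at position 1: consonant
  'm' at position 2: consonant
  'j' at position 3: consonant
  'n' at position 4: consonant
  'a' at position 5: vowel (running total: 1)
Total vowels: 1

1


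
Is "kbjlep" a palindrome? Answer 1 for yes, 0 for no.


Input: kbjlep
Reversed: peljbk
  Compare pos 0 ('k') with pos 5 ('p'): MISMATCH
  Compare pos 1 ('b') with pos 4 ('e'): MISMATCH
  Compare pos 2 ('j') with pos 3 ('l'): MISMATCH
Result: not a palindrome

0


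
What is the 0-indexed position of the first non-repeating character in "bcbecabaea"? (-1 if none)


Input: bcbecabaea
Character frequencies:
  'a': 3
  'b': 3
  'c': 2
  'e': 2
Scanning left to right for freq == 1:
  Position 0 ('b'): freq=3, skip
  Position 1 ('c'): freq=2, skip
  Position 2 ('b'): freq=3, skip
  Position 3 ('e'): freq=2, skip
  Position 4 ('c'): freq=2, skip
  Position 5 ('a'): freq=3, skip
  Position 6 ('b'): freq=3, skip
  Position 7 ('a'): freq=3, skip
  Position 8 ('e'): freq=2, skip
  Position 9 ('a'): freq=3, skip
  No unique character found => answer = -1

-1


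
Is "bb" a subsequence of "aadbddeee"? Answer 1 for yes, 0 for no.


Check if "bb" is a subsequence of "aadbddeee"
Greedy scan:
  Position 0 ('a'): no match needed
  Position 1 ('a'): no match needed
  Position 2 ('d'): no match needed
  Position 3 ('b'): matches sub[0] = 'b'
  Position 4 ('d'): no match needed
  Position 5 ('d'): no match needed
  Position 6 ('e'): no match needed
  Position 7 ('e'): no match needed
  Position 8 ('e'): no match needed
Only matched 1/2 characters => not a subsequence

0


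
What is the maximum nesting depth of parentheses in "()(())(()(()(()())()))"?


Input: "()(())(()(()(()())()))"
Tracking depth:
  Position 0 '(': depth becomes 1
  Position 1 ')': depth becomes 0
  Position 2 '(': depth becomes 1
  Position 3 '(': depth becomes 2
  Position 4 ')': depth becomes 1
  Position 5 ')': depth becomes 0
  Position 6 '(': depth becomes 1
  Position 7 '(': depth becomes 2
  Position 8 ')': depth becomes 1
  Position 9 '(': depth becomes 2
  Position 10 '(': depth becomes 3
  Position 11 ')': depth becomes 2
  Position 12 '(': depth becomes 3
  Position 13 '(': depth becomes 4
  Position 14 ')': depth becomes 3
  Position 15 '(': depth becomes 4
  Position 16 ')': depth becomes 3
  Position 17 ')': depth becomes 2
  Position 18 '(': depth becomes 3
  Position 19 ')': depth becomes 2
  Position 20 ')': depth becomes 1
  Position 21 ')': depth becomes 0
Maximum depth reached: 4

4


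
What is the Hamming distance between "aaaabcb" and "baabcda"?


Comparing "aaaabcb" and "baabcda" position by position:
  Position 0: 'a' vs 'b' => differ
  Position 1: 'a' vs 'a' => same
  Position 2: 'a' vs 'a' => same
  Position 3: 'a' vs 'b' => differ
  Position 4: 'b' vs 'c' => differ
  Position 5: 'c' vs 'd' => differ
  Position 6: 'b' vs 'a' => differ
Total differences (Hamming distance): 5

5


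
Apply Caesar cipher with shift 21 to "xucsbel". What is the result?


Caesar cipher: shift "xucsbel" by 21
  'x' (pos 23) + 21 = pos 18 = 's'
  'u' (pos 20) + 21 = pos 15 = 'p'
  'c' (pos 2) + 21 = pos 23 = 'x'
  's' (pos 18) + 21 = pos 13 = 'n'
  'b' (pos 1) + 21 = pos 22 = 'w'
  'e' (pos 4) + 21 = pos 25 = 'z'
  'l' (pos 11) + 21 = pos 6 = 'g'
Result: spxnwzg

spxnwzg


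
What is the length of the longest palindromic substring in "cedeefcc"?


Input: "cedeefcc"
Checking substrings for palindromes:
  [1:4] "ede" (len 3) => palindrome
  [3:5] "ee" (len 2) => palindrome
  [6:8] "cc" (len 2) => palindrome
Longest palindromic substring: "ede" with length 3

3


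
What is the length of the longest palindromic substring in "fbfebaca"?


Input: "fbfebaca"
Checking substrings for palindromes:
  [0:3] "fbf" (len 3) => palindrome
  [5:8] "aca" (len 3) => palindrome
Longest palindromic substring: "fbf" with length 3

3


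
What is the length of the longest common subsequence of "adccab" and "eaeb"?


LCS of "adccab" and "eaeb"
DP table:
           e    a    e    b
      0    0    0    0    0
  a   0    0    1    1    1
  d   0    0    1    1    1
  c   0    0    1    1    1
  c   0    0    1    1    1
  a   0    0    1    1    1
  b   0    0    1    1    2
LCS length = dp[6][4] = 2

2


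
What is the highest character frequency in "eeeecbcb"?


Input: eeeecbcb
Character counts:
  'b': 2
  'c': 2
  'e': 4
Maximum frequency: 4

4


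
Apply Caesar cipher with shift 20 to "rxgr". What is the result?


Caesar cipher: shift "rxgr" by 20
  'r' (pos 17) + 20 = pos 11 = 'l'
  'x' (pos 23) + 20 = pos 17 = 'r'
  'g' (pos 6) + 20 = pos 0 = 'a'
  'r' (pos 17) + 20 = pos 11 = 'l'
Result: lral

lral


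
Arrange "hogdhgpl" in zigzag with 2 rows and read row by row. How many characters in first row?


Zigzag "hogdhgpl" into 2 rows:
Placing characters:
  'h' => row 0
  'o' => row 1
  'g' => row 0
  'd' => row 1
  'h' => row 0
  'g' => row 1
  'p' => row 0
  'l' => row 1
Rows:
  Row 0: "hghp"
  Row 1: "odgl"
First row length: 4

4


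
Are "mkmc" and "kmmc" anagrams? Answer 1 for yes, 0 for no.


Strings: "mkmc", "kmmc"
Sorted first:  ckmm
Sorted second: ckmm
Sorted forms match => anagrams

1


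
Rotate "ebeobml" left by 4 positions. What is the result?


Input: "ebeobml", rotate left by 4
First 4 characters: "ebeo"
Remaining characters: "bml"
Concatenate remaining + first: "bml" + "ebeo" = "bmlebeo"

bmlebeo


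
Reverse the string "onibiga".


Input: onibiga
Reading characters right to left:
  Position 6: 'a'
  Position 5: 'g'
  Position 4: 'i'
  Position 3: 'b'
  Position 2: 'i'
  Position 1: 'n'
  Position 0: 'o'
Reversed: agibino

agibino


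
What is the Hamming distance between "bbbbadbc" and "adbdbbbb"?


Comparing "bbbbadbc" and "adbdbbbb" position by position:
  Position 0: 'b' vs 'a' => differ
  Position 1: 'b' vs 'd' => differ
  Position 2: 'b' vs 'b' => same
  Position 3: 'b' vs 'd' => differ
  Position 4: 'a' vs 'b' => differ
  Position 5: 'd' vs 'b' => differ
  Position 6: 'b' vs 'b' => same
  Position 7: 'c' vs 'b' => differ
Total differences (Hamming distance): 6

6


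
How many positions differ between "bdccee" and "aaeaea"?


Comparing "bdccee" and "aaeaea" position by position:
  Position 0: 'b' vs 'a' => DIFFER
  Position 1: 'd' vs 'a' => DIFFER
  Position 2: 'c' vs 'e' => DIFFER
  Position 3: 'c' vs 'a' => DIFFER
  Position 4: 'e' vs 'e' => same
  Position 5: 'e' vs 'a' => DIFFER
Positions that differ: 5

5


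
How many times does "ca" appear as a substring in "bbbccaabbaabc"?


Searching for "ca" in "bbbccaabbaabc"
Scanning each position:
  Position 0: "bb" => no
  Position 1: "bb" => no
  Position 2: "bc" => no
  Position 3: "cc" => no
  Position 4: "ca" => MATCH
  Position 5: "aa" => no
  Position 6: "ab" => no
  Position 7: "bb" => no
  Position 8: "ba" => no
  Position 9: "aa" => no
  Position 10: "ab" => no
  Position 11: "bc" => no
Total occurrences: 1

1


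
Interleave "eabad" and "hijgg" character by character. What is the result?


Interleaving "eabad" and "hijgg":
  Position 0: 'e' from first, 'h' from second => "eh"
  Position 1: 'a' from first, 'i' from second => "ai"
  Position 2: 'b' from first, 'j' from second => "bj"
  Position 3: 'a' from first, 'g' from second => "ag"
  Position 4: 'd' from first, 'g' from second => "dg"
Result: ehaibjagdg

ehaibjagdg


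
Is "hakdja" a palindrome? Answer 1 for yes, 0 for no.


Input: hakdja
Reversed: ajdkah
  Compare pos 0 ('h') with pos 5 ('a'): MISMATCH
  Compare pos 1 ('a') with pos 4 ('j'): MISMATCH
  Compare pos 2 ('k') with pos 3 ('d'): MISMATCH
Result: not a palindrome

0


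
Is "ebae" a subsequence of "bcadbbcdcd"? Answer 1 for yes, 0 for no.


Check if "ebae" is a subsequence of "bcadbbcdcd"
Greedy scan:
  Position 0 ('b'): no match needed
  Position 1 ('c'): no match needed
  Position 2 ('a'): no match needed
  Position 3 ('d'): no match needed
  Position 4 ('b'): no match needed
  Position 5 ('b'): no match needed
  Position 6 ('c'): no match needed
  Position 7 ('d'): no match needed
  Position 8 ('c'): no match needed
  Position 9 ('d'): no match needed
Only matched 0/4 characters => not a subsequence

0


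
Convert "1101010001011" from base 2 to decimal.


Input: "1101010001011" in base 2
Positional expansion:
  Digit '1' (value 1) x 2^12 = 4096
  Digit '1' (value 1) x 2^11 = 2048
  Digit '0' (value 0) x 2^10 = 0
  Digit '1' (value 1) x 2^9 = 512
  Digit '0' (value 0) x 2^8 = 0
  Digit '1' (value 1) x 2^7 = 128
  Digit '0' (value 0) x 2^6 = 0
  Digit '0' (value 0) x 2^5 = 0
  Digit '0' (value 0) x 2^4 = 0
  Digit '1' (value 1) x 2^3 = 8
  Digit '0' (value 0) x 2^2 = 0
  Digit '1' (value 1) x 2^1 = 2
  Digit '1' (value 1) x 2^0 = 1
Sum = 6795

6795


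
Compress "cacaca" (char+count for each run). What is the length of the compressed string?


Input: cacaca
Runs:
  'c' x 1 => "c1"
  'a' x 1 => "a1"
  'c' x 1 => "c1"
  'a' x 1 => "a1"
  'c' x 1 => "c1"
  'a' x 1 => "a1"
Compressed: "c1a1c1a1c1a1"
Compressed length: 12

12


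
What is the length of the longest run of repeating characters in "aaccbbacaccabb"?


Input: "aaccbbacaccabb"
Scanning for longest run:
  Position 1 ('a'): continues run of 'a', length=2
  Position 2 ('c'): new char, reset run to 1
  Position 3 ('c'): continues run of 'c', length=2
  Position 4 ('b'): new char, reset run to 1
  Position 5 ('b'): continues run of 'b', length=2
  Position 6 ('a'): new char, reset run to 1
  Position 7 ('c'): new char, reset run to 1
  Position 8 ('a'): new char, reset run to 1
  Position 9 ('c'): new char, reset run to 1
  Position 10 ('c'): continues run of 'c', length=2
  Position 11 ('a'): new char, reset run to 1
  Position 12 ('b'): new char, reset run to 1
  Position 13 ('b'): continues run of 'b', length=2
Longest run: 'a' with length 2

2
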